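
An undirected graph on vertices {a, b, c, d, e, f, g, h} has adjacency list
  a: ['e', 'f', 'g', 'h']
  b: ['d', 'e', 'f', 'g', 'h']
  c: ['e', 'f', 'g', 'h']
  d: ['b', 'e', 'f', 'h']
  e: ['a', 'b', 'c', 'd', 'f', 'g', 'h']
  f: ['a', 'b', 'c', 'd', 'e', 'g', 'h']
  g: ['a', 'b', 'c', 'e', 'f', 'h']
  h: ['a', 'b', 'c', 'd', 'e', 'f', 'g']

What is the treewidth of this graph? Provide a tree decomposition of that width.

Treewidth 4.
One optimal decomposition is:
Bags: B1 = {b, d, e, f, h}  B2 = {b, e, f, g, h}  B3 = {c, e, f, g, h}  B4 = {a, e, f, g, h}
Tree: B1–B2, B2–B3, B2–B4

The largest bag has 5 vertices, giving width 4; this decomposition certifies tw(G) ≤ 4. For the lower bound, the 5 vertices {b, d, e, f, h} are pairwise adjacent, and any tree decomposition puts a clique entirely inside one bag — forcing width ≥ 4. The upper and lower bounds meet at 4, so that is the treewidth.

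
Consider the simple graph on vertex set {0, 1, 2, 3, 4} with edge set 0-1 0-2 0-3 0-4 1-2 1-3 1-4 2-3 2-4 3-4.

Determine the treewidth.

A width-4 tree decomposition is:
Bags: B1 = {0, 1, 2, 3, 4}
Tree: (single bag)
A single bag containing all 5 vertices is trivially a valid decomposition of width 4. On the other hand G contains the 5-clique {0, 1, 2, 3, 4}. A clique must lie in a single bag of any decomposition, so no decomposition can have width below 4. The upper and lower bounds meet at 4, so that is the treewidth.

4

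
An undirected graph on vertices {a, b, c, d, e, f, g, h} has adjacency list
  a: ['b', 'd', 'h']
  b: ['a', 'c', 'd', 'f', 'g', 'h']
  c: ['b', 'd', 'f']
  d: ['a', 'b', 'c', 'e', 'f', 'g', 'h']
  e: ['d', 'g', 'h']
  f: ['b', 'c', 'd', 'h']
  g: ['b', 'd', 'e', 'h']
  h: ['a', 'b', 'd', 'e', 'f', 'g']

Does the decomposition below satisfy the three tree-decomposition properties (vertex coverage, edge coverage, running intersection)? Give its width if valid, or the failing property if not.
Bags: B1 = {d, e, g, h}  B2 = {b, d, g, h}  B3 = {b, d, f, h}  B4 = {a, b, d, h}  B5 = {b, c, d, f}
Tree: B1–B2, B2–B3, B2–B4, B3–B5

Every vertex of G appears in some bag (union = {a, b, c, d, e, f, g, h}); every edge is covered by a bag; and for each vertex v the set of bags containing v is connected in the bag tree. The decomposition is therefore valid. The largest bag has 4 vertices, so the width is 3.

Yes; width 3.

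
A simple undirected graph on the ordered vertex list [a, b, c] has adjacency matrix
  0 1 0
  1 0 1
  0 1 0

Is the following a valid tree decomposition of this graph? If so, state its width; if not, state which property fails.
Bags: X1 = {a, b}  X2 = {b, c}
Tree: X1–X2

Yes; width 1.

Every vertex of G appears in some bag (union = {a, b, c}); every edge is covered by a bag; and for each vertex v the set of bags containing v is connected in the bag tree. The decomposition is therefore valid. The largest bag has 2 vertices, so the width is 1.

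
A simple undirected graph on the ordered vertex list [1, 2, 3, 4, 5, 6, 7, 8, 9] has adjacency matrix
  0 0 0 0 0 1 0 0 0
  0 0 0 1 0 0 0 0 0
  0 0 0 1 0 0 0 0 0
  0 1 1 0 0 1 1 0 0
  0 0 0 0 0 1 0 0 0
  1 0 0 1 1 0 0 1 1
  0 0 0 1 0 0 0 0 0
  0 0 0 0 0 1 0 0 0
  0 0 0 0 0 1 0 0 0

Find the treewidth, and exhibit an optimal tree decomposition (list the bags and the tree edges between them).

Treewidth 1.
Bags: B1 = {1, 6}  B2 = {4, 6}  B3 = {2, 4}  B4 = {4, 7}  B5 = {3, 4}  B6 = {5, 6}  B7 = {6, 9}  B8 = {6, 8}
Tree: B1–B2, B2–B3, B3–B4, B3–B5, B1–B6, B2–B7, B2–B8

Each bag holds 2 vertices, so the decomposition has width 1, which upper-bounds the treewidth. Any graph with an edge has treewidth ≥ 1, and G has the edge 6–1. Hence tw(G) = 1 exactly.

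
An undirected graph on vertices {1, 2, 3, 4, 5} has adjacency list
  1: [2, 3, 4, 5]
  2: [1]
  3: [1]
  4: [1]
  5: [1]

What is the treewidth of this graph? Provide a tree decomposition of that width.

Treewidth 1.
Bags: B1 = {1, 3}  B2 = {1, 4}  B3 = {1, 5}  B4 = {1, 2}
Tree: B1–B2, B1–B3, B2–B4

The largest bag has 2 vertices, giving width 1; this decomposition certifies tw(G) ≤ 1. Any graph with an edge has treewidth ≥ 1, and G has the edge 3–1. Therefore the treewidth is 1.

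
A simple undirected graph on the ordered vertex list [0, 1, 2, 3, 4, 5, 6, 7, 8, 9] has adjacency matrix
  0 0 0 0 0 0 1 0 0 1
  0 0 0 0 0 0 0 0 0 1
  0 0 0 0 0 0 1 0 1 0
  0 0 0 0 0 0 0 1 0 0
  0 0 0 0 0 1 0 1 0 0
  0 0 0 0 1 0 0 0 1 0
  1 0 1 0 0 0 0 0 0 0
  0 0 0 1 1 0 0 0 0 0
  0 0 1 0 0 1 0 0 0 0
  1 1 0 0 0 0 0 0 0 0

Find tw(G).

1

A width-1 tree decomposition is:
Bags: B1 = {3, 7}  B2 = {4, 7}  B3 = {4, 5}  B4 = {5, 8}  B5 = {2, 8}  B6 = {2, 6}  B7 = {0, 6}  B8 = {0, 9}  B9 = {1, 9}
Tree: B1–B2, B2–B3, B3–B4, B4–B5, B5–B6, B6–B7, B7–B8, B8–B9
Each bag holds 2 vertices, so the decomposition has width 1, which upper-bounds the treewidth. Since G has at least one edge (e.g. 3–7), it is not an edgeless graph, so tw(G) ≥ 1. Therefore the treewidth is 1.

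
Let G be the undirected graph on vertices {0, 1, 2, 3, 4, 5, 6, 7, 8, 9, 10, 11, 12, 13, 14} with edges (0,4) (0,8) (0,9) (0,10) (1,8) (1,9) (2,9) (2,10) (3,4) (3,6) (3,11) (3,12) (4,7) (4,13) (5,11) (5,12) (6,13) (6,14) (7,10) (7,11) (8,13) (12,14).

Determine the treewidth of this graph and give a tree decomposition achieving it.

Each bag holds 4 vertices, so the decomposition has width 3, which upper-bounds the treewidth. For the lower bound: the 4 vertex sets {1,2,9}, {10}, {0}, {4,7,8,13} are disjoint, each induces a connected subgraph, and every pair is joined by at least one edge of G. Contracting each set to a single vertex therefore yields K_{4} as a minor, and since treewidth is minor-monotone, tw(G) ≥ tw(K_{4}) = 3. Therefore the treewidth is 3.

Treewidth 3.
Bags: B1 = {1, 2, 9, 10}  B2 = {0, 1, 9, 10}  B3 = {0, 1, 8, 10}  B4 = {0, 7, 8, 10}  B5 = {0, 4, 7, 8}  B6 = {4, 7, 8, 13}  B7 = {4, 7, 11, 13}  B8 = {3, 4, 11, 13}  B9 = {3, 6, 11, 13}  B10 = {3, 5, 6, 11}  B11 = {3, 5, 6, 12}  B12 = {5, 6, 12, 14}
Tree: B1–B2, B2–B3, B3–B4, B4–B5, B5–B6, B6–B7, B7–B8, B8–B9, B9–B10, B10–B11, B11–B12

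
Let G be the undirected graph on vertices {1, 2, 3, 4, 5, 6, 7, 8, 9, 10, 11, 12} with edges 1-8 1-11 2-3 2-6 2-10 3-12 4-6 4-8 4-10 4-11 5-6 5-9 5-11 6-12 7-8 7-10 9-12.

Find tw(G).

3

A width-3 tree decomposition is:
Bags: B1 = {2, 3, 9, 12}  B2 = {2, 6, 9, 12}  B3 = {2, 5, 6, 9}  B4 = {2, 5, 6, 10}  B5 = {4, 5, 6, 10}  B6 = {4, 5, 10, 11}  B7 = {4, 7, 10, 11}  B8 = {4, 7, 8, 11}  B9 = {1, 7, 8, 11}
Tree: B1–B2, B2–B3, B3–B4, B4–B5, B5–B6, B6–B7, B7–B8, B8–B9
The largest bag has 4 vertices, giving width 3; this decomposition certifies tw(G) ≤ 3. For the lower bound: the 4 vertex sets {3,9,12}, {2}, {6}, {4,5,10,11} are disjoint, each induces a connected subgraph, and every pair is joined by at least one edge of G. Contracting each set to a single vertex therefore yields K_{4} as a minor, and since treewidth is minor-monotone, tw(G) ≥ tw(K_{4}) = 3. Therefore the treewidth is 3.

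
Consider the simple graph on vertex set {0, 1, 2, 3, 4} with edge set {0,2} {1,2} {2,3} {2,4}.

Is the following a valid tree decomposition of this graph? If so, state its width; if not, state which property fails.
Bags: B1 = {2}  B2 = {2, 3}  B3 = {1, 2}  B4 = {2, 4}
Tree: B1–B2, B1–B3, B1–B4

A tree decomposition must satisfy three properties: every vertex lies in some bag; for every edge, both endpoints lie together in some bag; and for every vertex, the bags containing it form a connected subtree. Here vertex 0 appears in no bag, so the decomposition is invalid.

No — vertex 0 appears in no bag.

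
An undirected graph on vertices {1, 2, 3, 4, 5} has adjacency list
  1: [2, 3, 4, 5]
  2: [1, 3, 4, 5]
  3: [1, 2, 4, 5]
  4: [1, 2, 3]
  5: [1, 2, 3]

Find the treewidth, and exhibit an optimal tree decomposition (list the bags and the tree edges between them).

Treewidth 3.
One optimal decomposition is:
Bags: B1 = {1, 2, 3, 4}  B2 = {1, 2, 3, 5}
Tree: B1–B2

Each bag holds 4 vertices, so the decomposition has width 3, which upper-bounds the treewidth. For the lower bound, the 4 vertices {1, 2, 3, 4} are pairwise adjacent, and any tree decomposition puts a clique entirely inside one bag — forcing width ≥ 3. Therefore the treewidth is 3.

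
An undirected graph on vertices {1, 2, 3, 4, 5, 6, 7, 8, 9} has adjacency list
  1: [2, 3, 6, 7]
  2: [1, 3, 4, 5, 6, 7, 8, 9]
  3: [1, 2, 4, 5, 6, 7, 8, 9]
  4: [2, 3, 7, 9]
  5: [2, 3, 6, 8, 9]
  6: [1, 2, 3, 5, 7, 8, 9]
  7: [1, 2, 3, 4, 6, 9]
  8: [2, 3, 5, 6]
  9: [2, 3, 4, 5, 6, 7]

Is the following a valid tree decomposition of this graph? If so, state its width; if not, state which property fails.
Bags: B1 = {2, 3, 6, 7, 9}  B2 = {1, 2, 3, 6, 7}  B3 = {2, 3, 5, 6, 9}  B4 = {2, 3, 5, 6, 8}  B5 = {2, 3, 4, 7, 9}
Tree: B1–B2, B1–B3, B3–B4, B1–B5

Yes; width 4.

Checking the three conditions: (i) the bags cover all of {1, 2, 3, 4, 5, 6, 7, 8, 9}; (ii) for each edge, some bag contains both endpoints; (iii) the bags containing any fixed vertex form a subtree. All hold, so the decomposition is valid with width 5 − 1 = 4.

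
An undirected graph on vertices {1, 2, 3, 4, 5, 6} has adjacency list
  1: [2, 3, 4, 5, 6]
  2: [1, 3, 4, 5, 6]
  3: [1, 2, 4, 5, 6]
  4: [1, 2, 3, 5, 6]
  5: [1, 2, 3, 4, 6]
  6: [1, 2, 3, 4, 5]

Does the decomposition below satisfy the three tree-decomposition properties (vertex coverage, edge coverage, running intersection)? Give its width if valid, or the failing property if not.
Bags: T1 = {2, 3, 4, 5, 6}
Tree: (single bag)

No — vertex 1 appears in no bag.

A tree decomposition must satisfy three properties: every vertex lies in some bag; for every edge, both endpoints lie together in some bag; and for every vertex, the bags containing it form a connected subtree. Here vertex 1 appears in no bag, so the decomposition is invalid.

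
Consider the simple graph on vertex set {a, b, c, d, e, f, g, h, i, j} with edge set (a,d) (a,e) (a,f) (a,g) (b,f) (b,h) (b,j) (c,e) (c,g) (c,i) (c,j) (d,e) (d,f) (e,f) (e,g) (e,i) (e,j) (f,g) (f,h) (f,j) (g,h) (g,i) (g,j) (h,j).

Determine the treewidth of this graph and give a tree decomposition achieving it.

The largest bag has 4 vertices, giving width 3; this decomposition certifies tw(G) ≤ 3. On the other hand G contains the 4-clique {c, e, g, j}. A clique must lie in a single bag of any decomposition, so no decomposition can have width below 3. Combining the bounds, tw(G) = 3.

Treewidth 3.
Bags: B1 = {f, g, h, j}  B2 = {e, f, g, j}  B3 = {c, e, g, j}  B4 = {a, e, f, g}  B5 = {c, e, g, i}  B6 = {a, d, e, f}  B7 = {b, f, h, j}
Tree: B1–B2, B2–B3, B2–B4, B3–B5, B4–B6, B1–B7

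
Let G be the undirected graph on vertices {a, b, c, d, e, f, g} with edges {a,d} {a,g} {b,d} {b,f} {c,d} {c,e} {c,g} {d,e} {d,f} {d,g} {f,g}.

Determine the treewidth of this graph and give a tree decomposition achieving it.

Treewidth 2.
One such decomposition:
Bags: B1 = {d, f, g}  B2 = {c, d, g}  B3 = {b, d, f}  B4 = {a, d, g}  B5 = {c, d, e}
Tree: B1–B2, B1–B3, B1–B4, B2–B5

The largest bag has 3 vertices, giving width 2; this decomposition certifies tw(G) ≤ 2. Conversely, {d, f, g} is a clique of size 3, and the vertices of any clique must share a bag in every tree decomposition; so some bag has ≥ 3 vertices and tw(G) ≥ 2. Hence tw(G) = 2 exactly.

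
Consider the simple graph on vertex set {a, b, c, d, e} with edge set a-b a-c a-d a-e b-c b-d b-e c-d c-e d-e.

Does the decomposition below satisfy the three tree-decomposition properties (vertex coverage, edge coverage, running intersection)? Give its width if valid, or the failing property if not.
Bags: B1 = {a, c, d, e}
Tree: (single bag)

A tree decomposition must satisfy three properties: every vertex lies in some bag; for every edge, both endpoints lie together in some bag; and for every vertex, the bags containing it form a connected subtree. Here vertex b appears in no bag, so the decomposition is invalid.

No — vertex b appears in no bag.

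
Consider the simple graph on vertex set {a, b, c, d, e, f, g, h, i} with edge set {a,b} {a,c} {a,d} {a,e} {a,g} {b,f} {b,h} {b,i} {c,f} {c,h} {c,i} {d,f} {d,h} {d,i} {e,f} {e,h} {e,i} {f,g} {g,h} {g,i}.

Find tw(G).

A width-4 tree decomposition is:
Bags: B1 = {a, c, f, h, i}  B2 = {a, f, g, h, i}  B3 = {a, d, f, h, i}  B4 = {a, e, f, h, i}  B5 = {a, b, f, h, i}
Tree: B1–B2, B2–B3, B3–B4, B4–B5
Each bag holds 5 vertices, so the decomposition has width 4, which upper-bounds the treewidth. For the lower bound: the 5 vertex sets {c,i}, {g,h}, {a,d}, {f}, {e} are disjoint, each induces a connected subgraph, and every pair is joined by at least one edge of G. Contracting each set to a single vertex therefore yields K_{5} as a minor, and since treewidth is minor-monotone, tw(G) ≥ tw(K_{5}) = 4. Therefore the treewidth is 4.

4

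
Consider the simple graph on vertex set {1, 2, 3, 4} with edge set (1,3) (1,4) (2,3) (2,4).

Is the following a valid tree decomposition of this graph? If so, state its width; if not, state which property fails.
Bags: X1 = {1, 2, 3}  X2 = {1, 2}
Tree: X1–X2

No — vertex 4 appears in no bag.

A tree decomposition must satisfy three properties: every vertex lies in some bag; for every edge, both endpoints lie together in some bag; and for every vertex, the bags containing it form a connected subtree. Here vertex 4 appears in no bag, so the decomposition is invalid.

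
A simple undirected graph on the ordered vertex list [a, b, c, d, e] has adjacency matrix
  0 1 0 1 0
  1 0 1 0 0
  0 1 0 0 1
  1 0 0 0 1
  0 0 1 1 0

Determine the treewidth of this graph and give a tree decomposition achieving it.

Each bag holds 3 vertices, so the decomposition has width 2, which upper-bounds the treewidth. For the lower bound, G contains the cycle d–a–b–c–e–d, so G is not a forest; only forests have treewidth ≤ 1, hence tw(G) ≥ 2. Therefore the treewidth is 2.

Treewidth 2.
Bags: B1 = {a, b, d}  B2 = {b, c, d}  B3 = {c, d, e}
Tree: B1–B2, B2–B3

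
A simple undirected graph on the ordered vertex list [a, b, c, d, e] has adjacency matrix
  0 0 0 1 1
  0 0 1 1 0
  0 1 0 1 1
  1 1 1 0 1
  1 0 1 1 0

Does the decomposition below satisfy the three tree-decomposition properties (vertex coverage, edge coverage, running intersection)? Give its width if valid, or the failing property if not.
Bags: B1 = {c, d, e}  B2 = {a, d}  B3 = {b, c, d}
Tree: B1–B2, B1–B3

A tree decomposition must satisfy three properties: every vertex lies in some bag; for every edge, both endpoints lie together in some bag; and for every vertex, the bags containing it form a connected subtree. Here edge (e,a) lies in no bag, so the decomposition is invalid.

No — edge (e,a) lies in no bag.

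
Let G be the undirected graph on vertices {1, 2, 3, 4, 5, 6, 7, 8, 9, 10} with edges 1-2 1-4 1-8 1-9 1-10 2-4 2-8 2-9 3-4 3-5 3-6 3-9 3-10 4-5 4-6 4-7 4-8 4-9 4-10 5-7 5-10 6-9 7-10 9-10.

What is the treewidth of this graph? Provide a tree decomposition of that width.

Every bag has size at most 4, so the width is 4 − 1 = 3 and tw(G) ≤ 3. For the lower bound, the 4 vertices {1, 2, 4, 8} are pairwise adjacent, and any tree decomposition puts a clique entirely inside one bag — forcing width ≥ 3. Therefore the treewidth is 3.

Treewidth 3.
Bags: B1 = {3, 4, 9, 10}  B2 = {3, 4, 5, 10}  B3 = {1, 4, 9, 10}  B4 = {1, 2, 4, 9}  B5 = {4, 5, 7, 10}  B6 = {3, 4, 6, 9}  B7 = {1, 2, 4, 8}
Tree: B1–B2, B1–B3, B3–B4, B2–B5, B1–B6, B4–B7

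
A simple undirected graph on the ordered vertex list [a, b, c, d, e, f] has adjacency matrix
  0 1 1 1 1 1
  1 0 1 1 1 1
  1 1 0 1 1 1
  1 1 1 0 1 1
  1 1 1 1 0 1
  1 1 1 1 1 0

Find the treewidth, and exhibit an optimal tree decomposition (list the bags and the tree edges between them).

With just one bag of size 6, the width is 6 − 1 = 5, so tw(G) ≤ 5. For the lower bound, the 6 vertices {a, b, c, d, e, f} are pairwise adjacent, and any tree decomposition puts a clique entirely inside one bag — forcing width ≥ 5. Combining the bounds, tw(G) = 5.

Treewidth 5.
Bags: B1 = {a, b, c, d, e, f}
Tree: (single bag)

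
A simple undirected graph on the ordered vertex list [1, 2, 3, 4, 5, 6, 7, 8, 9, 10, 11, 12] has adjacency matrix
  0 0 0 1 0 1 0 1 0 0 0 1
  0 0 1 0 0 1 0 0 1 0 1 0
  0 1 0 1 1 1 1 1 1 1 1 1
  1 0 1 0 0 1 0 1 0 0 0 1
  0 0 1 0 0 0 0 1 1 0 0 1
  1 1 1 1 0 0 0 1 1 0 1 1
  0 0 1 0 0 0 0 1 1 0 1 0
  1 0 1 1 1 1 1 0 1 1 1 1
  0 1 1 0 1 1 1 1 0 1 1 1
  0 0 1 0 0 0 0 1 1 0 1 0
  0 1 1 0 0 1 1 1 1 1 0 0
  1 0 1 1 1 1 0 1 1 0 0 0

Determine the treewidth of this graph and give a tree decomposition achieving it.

Treewidth 4.
One such decomposition:
Bags: B1 = {3, 7, 8, 9, 11}  B2 = {3, 6, 8, 9, 11}  B3 = {3, 8, 9, 10, 11}  B4 = {2, 3, 6, 9, 11}  B5 = {3, 6, 8, 9, 12}  B6 = {3, 4, 6, 8, 12}  B7 = {3, 5, 8, 9, 12}  B8 = {1, 4, 6, 8, 12}
Tree: B1–B2, B2–B3, B2–B4, B2–B5, B5–B6, B5–B7, B6–B8

Every bag has size at most 5, so the width is 5 − 1 = 4 and tw(G) ≤ 4. On the other hand G contains the 5-clique {1, 4, 6, 8, 12}. A clique must lie in a single bag of any decomposition, so no decomposition can have width below 4. Combining the bounds, tw(G) = 4.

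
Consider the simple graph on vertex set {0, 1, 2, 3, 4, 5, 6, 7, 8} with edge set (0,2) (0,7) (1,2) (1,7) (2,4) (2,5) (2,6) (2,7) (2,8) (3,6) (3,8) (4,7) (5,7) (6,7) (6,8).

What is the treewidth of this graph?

A width-2 tree decomposition is:
Bags: B1 = {2, 6, 8}  B2 = {2, 6, 7}  B3 = {2, 5, 7}  B4 = {2, 4, 7}  B5 = {0, 2, 7}  B6 = {1, 2, 7}  B7 = {3, 6, 8}
Tree: B1–B2, B2–B3, B2–B4, B2–B5, B2–B6, B1–B7
Every bag has size at most 3, so the width is 3 − 1 = 2 and tw(G) ≤ 2. Conversely, {2, 6, 8} is a clique of size 3, and the vertices of any clique must share a bag in every tree decomposition; so some bag has ≥ 3 vertices and tw(G) ≥ 2. Hence tw(G) = 2 exactly.

2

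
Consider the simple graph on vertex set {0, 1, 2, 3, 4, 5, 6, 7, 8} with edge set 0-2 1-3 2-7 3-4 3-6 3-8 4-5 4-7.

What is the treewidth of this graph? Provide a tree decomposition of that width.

Each bag holds 2 vertices, so the decomposition has width 1, which upper-bounds the treewidth. Any graph with an edge has treewidth ≥ 1, and G has the edge 4–3. Combining the bounds, tw(G) = 1.

Treewidth 1.
One optimal decomposition is:
Bags: B1 = {3, 4}  B2 = {4, 7}  B3 = {1, 3}  B4 = {3, 8}  B5 = {2, 7}  B6 = {0, 2}  B7 = {4, 5}  B8 = {3, 6}
Tree: B1–B2, B1–B3, B1–B4, B2–B5, B5–B6, B1–B7, B4–B8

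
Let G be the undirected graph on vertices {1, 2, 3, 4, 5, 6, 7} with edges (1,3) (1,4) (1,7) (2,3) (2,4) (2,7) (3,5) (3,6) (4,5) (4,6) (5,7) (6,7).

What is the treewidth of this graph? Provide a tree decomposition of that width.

Each bag holds 4 vertices, so the decomposition has width 3, which upper-bounds the treewidth. For the lower bound: the 4 vertex sets {4,5}, {1,3}, {7}, {6} are disjoint, each induces a connected subgraph, and every pair is joined by at least one edge of G. Contracting each set to a single vertex therefore yields K_{4} as a minor, and since treewidth is minor-monotone, tw(G) ≥ tw(K_{4}) = 3. Hence tw(G) = 3 exactly.

Treewidth 3.
Bags: B1 = {3, 4, 5, 7}  B2 = {1, 3, 4, 7}  B3 = {3, 4, 6, 7}  B4 = {2, 3, 4, 7}
Tree: B1–B2, B2–B3, B3–B4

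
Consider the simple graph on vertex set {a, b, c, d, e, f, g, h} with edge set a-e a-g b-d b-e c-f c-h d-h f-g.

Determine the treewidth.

A width-2 tree decomposition is:
Bags: B1 = {a, e, g}  B2 = {e, f, g}  B3 = {c, e, f}  B4 = {c, e, h}  B5 = {d, e, h}  B6 = {b, d, e}
Tree: B1–B2, B2–B3, B3–B4, B4–B5, B5–B6
Each bag holds 3 vertices, so the decomposition has width 2, which upper-bounds the treewidth. Since e–a–g–f–c–h–d–b–e is a cycle in G, G is not acyclic. Forests are exactly the graphs of treewidth ≤ 1, so tw(G) ≥ 2. Combining the bounds, tw(G) = 2.

2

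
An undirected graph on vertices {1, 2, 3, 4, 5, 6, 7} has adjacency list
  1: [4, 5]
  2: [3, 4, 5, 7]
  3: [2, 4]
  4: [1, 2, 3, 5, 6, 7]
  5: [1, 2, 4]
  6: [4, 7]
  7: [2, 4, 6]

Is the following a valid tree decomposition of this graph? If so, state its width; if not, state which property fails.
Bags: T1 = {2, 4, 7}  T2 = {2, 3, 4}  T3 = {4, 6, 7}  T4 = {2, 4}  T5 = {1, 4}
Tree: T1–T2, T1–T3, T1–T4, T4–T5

A tree decomposition must satisfy three properties: every vertex lies in some bag; for every edge, both endpoints lie together in some bag; and for every vertex, the bags containing it form a connected subtree. Here vertex 5 appears in no bag, so the decomposition is invalid.

No — vertex 5 appears in no bag.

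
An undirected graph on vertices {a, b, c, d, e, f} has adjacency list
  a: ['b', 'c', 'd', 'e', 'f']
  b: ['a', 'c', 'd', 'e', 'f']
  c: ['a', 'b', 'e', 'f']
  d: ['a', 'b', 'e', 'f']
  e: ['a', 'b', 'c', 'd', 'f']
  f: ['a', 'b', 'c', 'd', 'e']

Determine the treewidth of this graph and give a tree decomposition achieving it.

The largest bag has 5 vertices, giving width 4; this decomposition certifies tw(G) ≤ 4. For the lower bound, the 5 vertices {a, b, d, e, f} are pairwise adjacent, and any tree decomposition puts a clique entirely inside one bag — forcing width ≥ 4. Combining the bounds, tw(G) = 4.

Treewidth 4.
One optimal decomposition is:
Bags: B1 = {a, b, d, e, f}  B2 = {a, b, c, e, f}
Tree: B1–B2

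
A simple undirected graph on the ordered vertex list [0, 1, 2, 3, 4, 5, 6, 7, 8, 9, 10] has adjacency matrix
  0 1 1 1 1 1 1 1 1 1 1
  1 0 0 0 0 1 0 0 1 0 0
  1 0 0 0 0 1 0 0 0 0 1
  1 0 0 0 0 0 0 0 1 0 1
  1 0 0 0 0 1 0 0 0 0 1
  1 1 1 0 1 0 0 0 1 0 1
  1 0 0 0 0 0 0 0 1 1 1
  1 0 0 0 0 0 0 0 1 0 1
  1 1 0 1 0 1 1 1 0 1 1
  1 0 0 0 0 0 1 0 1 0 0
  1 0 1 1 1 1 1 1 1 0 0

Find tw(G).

3

A width-3 tree decomposition is:
Bags: B1 = {0, 5, 8, 10}  B2 = {0, 3, 8, 10}  B3 = {0, 6, 8, 10}  B4 = {0, 1, 5, 8}  B5 = {0, 2, 5, 10}  B6 = {0, 6, 8, 9}  B7 = {0, 4, 5, 10}  B8 = {0, 7, 8, 10}
Tree: B1–B2, B2–B3, B1–B4, B1–B5, B3–B6, B5–B7, B1–B8
Every bag has size at most 4, so the width is 4 − 1 = 3 and tw(G) ≤ 3. For the lower bound, the 4 vertices {0, 1, 5, 8} are pairwise adjacent, and any tree decomposition puts a clique entirely inside one bag — forcing width ≥ 3. Therefore the treewidth is 3.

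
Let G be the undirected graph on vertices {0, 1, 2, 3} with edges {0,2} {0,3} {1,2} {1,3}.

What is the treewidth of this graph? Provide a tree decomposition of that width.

Every bag has size at most 3, so the width is 3 − 1 = 2 and tw(G) ≤ 2. For the lower bound, G contains the cycle 2–1–3–0–2, so G is not a forest; only forests have treewidth ≤ 1, hence tw(G) ≥ 2. Hence tw(G) = 2 exactly.

Treewidth 2.
One optimal decomposition is:
Bags: B1 = {1, 2, 3}  B2 = {0, 2, 3}
Tree: B1–B2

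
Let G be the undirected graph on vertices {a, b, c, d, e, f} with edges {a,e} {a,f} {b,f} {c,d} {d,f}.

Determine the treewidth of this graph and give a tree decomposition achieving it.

Treewidth 1.
Bags: B1 = {a, f}  B2 = {b, f}  B3 = {d, f}  B4 = {c, d}  B5 = {a, e}
Tree: B1–B2, B1–B3, B3–B4, B1–B5

Each bag holds 2 vertices, so the decomposition has width 1, which upper-bounds the treewidth. Any graph with an edge has treewidth ≥ 1, and G has the edge a–f. Combining the bounds, tw(G) = 1.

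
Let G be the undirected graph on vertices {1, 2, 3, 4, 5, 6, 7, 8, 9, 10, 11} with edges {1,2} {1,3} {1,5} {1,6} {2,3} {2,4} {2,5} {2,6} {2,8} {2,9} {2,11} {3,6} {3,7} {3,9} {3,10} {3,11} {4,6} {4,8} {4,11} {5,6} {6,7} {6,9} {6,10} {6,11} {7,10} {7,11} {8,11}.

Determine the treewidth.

A width-3 tree decomposition is:
Bags: B1 = {3, 6, 7, 11}  B2 = {2, 3, 6, 11}  B3 = {2, 3, 6, 9}  B4 = {1, 2, 3, 6}  B5 = {2, 4, 6, 11}  B6 = {1, 2, 5, 6}  B7 = {2, 4, 8, 11}  B8 = {3, 6, 7, 10}
Tree: B1–B2, B2–B3, B2–B4, B2–B5, B4–B6, B5–B7, B1–B8
Each bag holds 4 vertices, so the decomposition has width 3, which upper-bounds the treewidth. For the lower bound, the 4 vertices {2, 4, 8, 11} are pairwise adjacent, and any tree decomposition puts a clique entirely inside one bag — forcing width ≥ 3. Therefore the treewidth is 3.

3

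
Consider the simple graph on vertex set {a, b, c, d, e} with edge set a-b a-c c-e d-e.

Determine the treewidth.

1

A width-1 tree decomposition is:
Bags: B1 = {a, b}  B2 = {a, c}  B3 = {c, e}  B4 = {d, e}
Tree: B1–B2, B2–B3, B3–B4
The largest bag has 2 vertices, giving width 1; this decomposition certifies tw(G) ≤ 1. G has an edge, so its treewidth is at least 1. The upper and lower bounds meet at 1, so that is the treewidth.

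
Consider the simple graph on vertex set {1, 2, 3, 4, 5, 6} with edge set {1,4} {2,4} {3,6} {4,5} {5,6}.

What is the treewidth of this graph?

A width-1 tree decomposition is:
Bags: B1 = {5, 6}  B2 = {4, 5}  B3 = {3, 6}  B4 = {1, 4}  B5 = {2, 4}
Tree: B1–B2, B1–B3, B2–B4, B2–B5
Each bag holds 2 vertices, so the decomposition has width 1, which upper-bounds the treewidth. Since G has at least one edge (e.g. 6–5), it is not an edgeless graph, so tw(G) ≥ 1. Combining the bounds, tw(G) = 1.

1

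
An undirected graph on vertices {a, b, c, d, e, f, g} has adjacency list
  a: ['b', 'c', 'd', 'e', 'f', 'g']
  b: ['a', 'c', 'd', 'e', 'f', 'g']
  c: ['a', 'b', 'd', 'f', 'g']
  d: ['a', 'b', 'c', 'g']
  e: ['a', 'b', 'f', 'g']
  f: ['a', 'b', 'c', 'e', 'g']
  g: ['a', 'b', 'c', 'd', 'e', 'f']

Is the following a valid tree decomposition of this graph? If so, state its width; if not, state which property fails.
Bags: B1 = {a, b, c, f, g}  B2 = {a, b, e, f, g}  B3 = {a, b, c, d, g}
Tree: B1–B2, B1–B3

Yes; width 4.

Every vertex of G appears in some bag (union = {a, b, c, d, e, f, g}); every edge is covered by a bag; and for each vertex v the set of bags containing v is connected in the bag tree. The decomposition is therefore valid. The largest bag has 5 vertices, so the width is 4.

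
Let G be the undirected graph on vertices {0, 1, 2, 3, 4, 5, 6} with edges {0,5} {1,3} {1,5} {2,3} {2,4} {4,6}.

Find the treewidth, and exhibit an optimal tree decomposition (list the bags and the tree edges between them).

Treewidth 1.
One optimal decomposition is:
Bags: B1 = {4, 6}  B2 = {2, 4}  B3 = {2, 3}  B4 = {1, 3}  B5 = {1, 5}  B6 = {0, 5}
Tree: B1–B2, B2–B3, B3–B4, B4–B5, B5–B6

The largest bag has 2 vertices, giving width 1; this decomposition certifies tw(G) ≤ 1. Any graph with an edge has treewidth ≥ 1, and G has the edge 6–4. The upper and lower bounds meet at 1, so that is the treewidth.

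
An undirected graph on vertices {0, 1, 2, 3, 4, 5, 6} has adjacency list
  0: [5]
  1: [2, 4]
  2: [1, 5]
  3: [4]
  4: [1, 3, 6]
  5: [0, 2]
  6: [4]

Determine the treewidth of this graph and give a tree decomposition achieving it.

Each bag holds 2 vertices, so the decomposition has width 1, which upper-bounds the treewidth. Any graph with an edge has treewidth ≥ 1, and G has the edge 1–2. Hence tw(G) = 1 exactly.

Treewidth 1.
One such decomposition:
Bags: B1 = {1, 2}  B2 = {2, 5}  B3 = {1, 4}  B4 = {0, 5}  B5 = {4, 6}  B6 = {3, 4}
Tree: B1–B2, B1–B3, B2–B4, B3–B5, B3–B6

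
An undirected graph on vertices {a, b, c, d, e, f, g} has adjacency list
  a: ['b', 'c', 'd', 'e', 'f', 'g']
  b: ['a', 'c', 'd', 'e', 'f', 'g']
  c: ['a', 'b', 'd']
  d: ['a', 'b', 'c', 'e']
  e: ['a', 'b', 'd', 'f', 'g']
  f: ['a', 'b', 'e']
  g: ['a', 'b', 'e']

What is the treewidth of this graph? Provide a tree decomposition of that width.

Treewidth 3.
One optimal decomposition is:
Bags: B1 = {a, b, e, f}  B2 = {a, b, d, e}  B3 = {a, b, e, g}  B4 = {a, b, c, d}
Tree: B1–B2, B2–B3, B2–B4

Each bag holds 4 vertices, so the decomposition has width 3, which upper-bounds the treewidth. Conversely, {a, b, d, e} is a clique of size 4, and the vertices of any clique must share a bag in every tree decomposition; so some bag has ≥ 4 vertices and tw(G) ≥ 3. Hence tw(G) = 3 exactly.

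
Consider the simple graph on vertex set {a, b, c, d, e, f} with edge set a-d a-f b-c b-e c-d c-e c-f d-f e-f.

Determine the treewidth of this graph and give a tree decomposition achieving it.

Treewidth 2.
Bags: B1 = {c, e, f}  B2 = {c, d, f}  B3 = {a, d, f}  B4 = {b, c, e}
Tree: B1–B2, B2–B3, B1–B4

Every bag has size at most 3, so the width is 3 − 1 = 2 and tw(G) ≤ 2. For the lower bound, the 3 vertices {c, d, f} are pairwise adjacent, and any tree decomposition puts a clique entirely inside one bag — forcing width ≥ 2. Hence tw(G) = 2 exactly.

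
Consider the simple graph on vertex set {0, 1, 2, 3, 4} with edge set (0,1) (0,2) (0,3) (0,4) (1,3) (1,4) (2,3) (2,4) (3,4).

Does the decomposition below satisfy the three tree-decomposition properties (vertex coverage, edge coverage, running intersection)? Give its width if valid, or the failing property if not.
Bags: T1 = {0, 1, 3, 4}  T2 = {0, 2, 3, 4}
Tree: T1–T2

Vertex coverage: the bags together contain {0, 1, 2, 3, 4}, the full vertex set. Edge coverage: each edge of G has both endpoints in at least one bag. Running intersection: for every vertex, the bags containing it form a connected subtree. All three properties hold, so this is a valid tree decomposition of width max|bag| − 1 = 3, and hence tw(G) ≤ 3.

Yes; width 3.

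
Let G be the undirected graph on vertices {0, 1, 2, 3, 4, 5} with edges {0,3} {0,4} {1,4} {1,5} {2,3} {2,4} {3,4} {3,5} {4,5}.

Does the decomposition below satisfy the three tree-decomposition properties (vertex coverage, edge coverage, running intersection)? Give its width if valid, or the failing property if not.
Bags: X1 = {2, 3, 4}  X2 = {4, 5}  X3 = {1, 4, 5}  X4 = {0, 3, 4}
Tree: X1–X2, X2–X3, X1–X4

A tree decomposition must satisfy three properties: every vertex lies in some bag; for every edge, both endpoints lie together in some bag; and for every vertex, the bags containing it form a connected subtree. Here edge (3,5) lies in no bag, so the decomposition is invalid.

No — edge (3,5) lies in no bag.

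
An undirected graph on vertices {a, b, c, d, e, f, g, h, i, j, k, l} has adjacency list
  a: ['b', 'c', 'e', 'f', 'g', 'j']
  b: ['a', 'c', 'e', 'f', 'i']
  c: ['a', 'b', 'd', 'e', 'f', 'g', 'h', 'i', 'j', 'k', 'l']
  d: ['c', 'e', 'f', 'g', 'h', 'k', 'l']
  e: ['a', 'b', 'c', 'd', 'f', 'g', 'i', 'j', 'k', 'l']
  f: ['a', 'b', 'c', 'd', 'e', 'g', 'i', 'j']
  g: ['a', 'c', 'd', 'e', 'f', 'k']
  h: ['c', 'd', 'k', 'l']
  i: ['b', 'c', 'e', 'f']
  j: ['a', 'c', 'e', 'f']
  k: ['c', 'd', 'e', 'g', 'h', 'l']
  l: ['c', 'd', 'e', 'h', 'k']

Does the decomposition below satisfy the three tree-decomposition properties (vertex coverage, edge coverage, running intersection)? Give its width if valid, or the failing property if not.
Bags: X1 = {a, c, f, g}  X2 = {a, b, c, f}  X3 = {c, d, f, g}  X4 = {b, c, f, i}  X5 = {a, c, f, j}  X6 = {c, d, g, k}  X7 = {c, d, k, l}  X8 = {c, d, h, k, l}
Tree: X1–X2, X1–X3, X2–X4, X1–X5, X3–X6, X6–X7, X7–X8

A tree decomposition must satisfy three properties: every vertex lies in some bag; for every edge, both endpoints lie together in some bag; and for every vertex, the bags containing it form a connected subtree. Here vertex e appears in no bag, so the decomposition is invalid.

No — vertex e appears in no bag.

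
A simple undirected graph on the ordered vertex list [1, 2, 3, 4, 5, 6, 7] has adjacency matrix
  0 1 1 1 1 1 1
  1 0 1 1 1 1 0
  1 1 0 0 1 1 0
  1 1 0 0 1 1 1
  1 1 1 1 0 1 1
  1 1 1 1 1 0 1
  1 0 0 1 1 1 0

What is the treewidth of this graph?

A width-4 tree decomposition is:
Bags: B1 = {1, 2, 3, 5, 6}  B2 = {1, 2, 4, 5, 6}  B3 = {1, 4, 5, 6, 7}
Tree: B1–B2, B2–B3
Each bag holds 5 vertices, so the decomposition has width 4, which upper-bounds the treewidth. On the other hand G contains the 5-clique {1, 2, 3, 5, 6}. A clique must lie in a single bag of any decomposition, so no decomposition can have width below 4. The upper and lower bounds meet at 4, so that is the treewidth.

4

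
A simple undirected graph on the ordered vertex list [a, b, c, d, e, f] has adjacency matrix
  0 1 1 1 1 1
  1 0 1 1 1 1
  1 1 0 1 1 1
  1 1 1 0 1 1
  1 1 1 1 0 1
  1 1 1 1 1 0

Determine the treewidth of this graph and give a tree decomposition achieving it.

Treewidth 5.
Bags: B1 = {a, b, c, d, e, f}
Tree: (single bag)

A single bag containing all 6 vertices is trivially a valid decomposition of width 5. For the lower bound, the 6 vertices {a, b, c, d, e, f} are pairwise adjacent, and any tree decomposition puts a clique entirely inside one bag — forcing width ≥ 5. Hence tw(G) = 5 exactly.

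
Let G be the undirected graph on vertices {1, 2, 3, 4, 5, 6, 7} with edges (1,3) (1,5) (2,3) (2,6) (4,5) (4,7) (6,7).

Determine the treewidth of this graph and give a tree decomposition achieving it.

Treewidth 2.
Bags: B1 = {1, 2, 3}  B2 = {1, 2, 5}  B3 = {2, 4, 5}  B4 = {2, 4, 7}  B5 = {2, 6, 7}
Tree: B1–B2, B2–B3, B3–B4, B4–B5

Every bag has size at most 3, so the width is 3 − 1 = 2 and tw(G) ≤ 2. Since 2–3–1–5–4–7–6–2 is a cycle in G, G is not acyclic. Forests are exactly the graphs of treewidth ≤ 1, so tw(G) ≥ 2. Combining the bounds, tw(G) = 2.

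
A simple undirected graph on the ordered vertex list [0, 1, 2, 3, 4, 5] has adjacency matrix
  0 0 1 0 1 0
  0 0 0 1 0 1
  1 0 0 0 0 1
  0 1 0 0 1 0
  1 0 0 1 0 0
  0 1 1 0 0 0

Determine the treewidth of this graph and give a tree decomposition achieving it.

Treewidth 2.
One such decomposition:
Bags: B1 = {0, 2, 4}  B2 = {2, 4, 5}  B3 = {1, 4, 5}  B4 = {1, 3, 4}
Tree: B1–B2, B2–B3, B3–B4

The largest bag has 3 vertices, giving width 2; this decomposition certifies tw(G) ≤ 2. For the lower bound, G contains the cycle 4–0–2–5–1–3–4, so G is not a forest; only forests have treewidth ≤ 1, hence tw(G) ≥ 2. The upper and lower bounds meet at 2, so that is the treewidth.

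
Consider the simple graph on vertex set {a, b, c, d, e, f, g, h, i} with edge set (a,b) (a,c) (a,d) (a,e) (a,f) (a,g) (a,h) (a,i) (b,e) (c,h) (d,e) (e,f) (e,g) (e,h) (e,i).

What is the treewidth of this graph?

2

A width-2 tree decomposition is:
Bags: B1 = {a, e, h}  B2 = {a, c, h}  B3 = {a, b, e}  B4 = {a, d, e}  B5 = {a, e, g}  B6 = {a, e, f}  B7 = {a, e, i}
Tree: B1–B2, B1–B3, B3–B4, B1–B5, B4–B6, B1–B7
The largest bag has 3 vertices, giving width 2; this decomposition certifies tw(G) ≤ 2. On the other hand G contains the 3-clique {a, d, e}. A clique must lie in a single bag of any decomposition, so no decomposition can have width below 2. Hence tw(G) = 2 exactly.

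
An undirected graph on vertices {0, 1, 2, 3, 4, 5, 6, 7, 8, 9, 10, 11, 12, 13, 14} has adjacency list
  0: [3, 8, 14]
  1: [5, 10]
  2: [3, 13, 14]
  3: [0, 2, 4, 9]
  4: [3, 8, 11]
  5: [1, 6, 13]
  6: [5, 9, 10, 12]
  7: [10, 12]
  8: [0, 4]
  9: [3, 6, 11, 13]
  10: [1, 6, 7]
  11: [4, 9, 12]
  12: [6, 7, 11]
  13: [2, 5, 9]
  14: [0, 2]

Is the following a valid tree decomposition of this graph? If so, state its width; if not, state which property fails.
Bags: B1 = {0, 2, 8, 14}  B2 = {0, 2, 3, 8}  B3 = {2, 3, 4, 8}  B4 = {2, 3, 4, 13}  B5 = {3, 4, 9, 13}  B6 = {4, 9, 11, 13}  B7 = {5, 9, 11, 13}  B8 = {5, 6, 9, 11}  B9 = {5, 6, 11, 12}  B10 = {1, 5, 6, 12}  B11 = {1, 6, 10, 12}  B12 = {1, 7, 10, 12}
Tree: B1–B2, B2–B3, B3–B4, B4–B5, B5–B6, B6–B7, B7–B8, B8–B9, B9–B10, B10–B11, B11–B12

Yes; width 3.

Every vertex of G appears in some bag (union = {0, 1, 2, 3, 4, 5, 6, 7, 8, 9, 10, 11, 12, 13, 14}); every edge is covered by a bag; and for each vertex v the set of bags containing v is connected in the bag tree. The decomposition is therefore valid. The largest bag has 4 vertices, so the width is 3.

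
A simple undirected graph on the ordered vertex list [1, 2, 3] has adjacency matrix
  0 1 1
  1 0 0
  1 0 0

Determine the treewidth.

A width-1 tree decomposition is:
Bags: B1 = {1, 3}  B2 = {1, 2}
Tree: B1–B2
Each bag holds 2 vertices, so the decomposition has width 1, which upper-bounds the treewidth. Since G has at least one edge (e.g. 1–3), it is not an edgeless graph, so tw(G) ≥ 1. Combining the bounds, tw(G) = 1.

1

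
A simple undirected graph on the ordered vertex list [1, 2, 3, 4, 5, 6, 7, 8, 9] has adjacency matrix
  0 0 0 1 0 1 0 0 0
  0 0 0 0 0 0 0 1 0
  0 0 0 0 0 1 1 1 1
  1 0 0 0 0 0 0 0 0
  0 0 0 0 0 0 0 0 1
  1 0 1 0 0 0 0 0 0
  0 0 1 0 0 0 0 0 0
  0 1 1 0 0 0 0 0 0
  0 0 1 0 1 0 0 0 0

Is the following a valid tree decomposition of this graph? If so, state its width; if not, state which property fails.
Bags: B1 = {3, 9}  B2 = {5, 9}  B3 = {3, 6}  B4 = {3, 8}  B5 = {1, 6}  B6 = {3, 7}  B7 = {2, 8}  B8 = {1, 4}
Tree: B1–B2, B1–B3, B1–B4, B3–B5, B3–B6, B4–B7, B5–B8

Checking the three conditions: (i) the bags cover all of {1, 2, 3, 4, 5, 6, 7, 8, 9}; (ii) for each edge, some bag contains both endpoints; (iii) the bags containing any fixed vertex form a subtree. All hold, so the decomposition is valid with width 2 − 1 = 1.

Yes; width 1.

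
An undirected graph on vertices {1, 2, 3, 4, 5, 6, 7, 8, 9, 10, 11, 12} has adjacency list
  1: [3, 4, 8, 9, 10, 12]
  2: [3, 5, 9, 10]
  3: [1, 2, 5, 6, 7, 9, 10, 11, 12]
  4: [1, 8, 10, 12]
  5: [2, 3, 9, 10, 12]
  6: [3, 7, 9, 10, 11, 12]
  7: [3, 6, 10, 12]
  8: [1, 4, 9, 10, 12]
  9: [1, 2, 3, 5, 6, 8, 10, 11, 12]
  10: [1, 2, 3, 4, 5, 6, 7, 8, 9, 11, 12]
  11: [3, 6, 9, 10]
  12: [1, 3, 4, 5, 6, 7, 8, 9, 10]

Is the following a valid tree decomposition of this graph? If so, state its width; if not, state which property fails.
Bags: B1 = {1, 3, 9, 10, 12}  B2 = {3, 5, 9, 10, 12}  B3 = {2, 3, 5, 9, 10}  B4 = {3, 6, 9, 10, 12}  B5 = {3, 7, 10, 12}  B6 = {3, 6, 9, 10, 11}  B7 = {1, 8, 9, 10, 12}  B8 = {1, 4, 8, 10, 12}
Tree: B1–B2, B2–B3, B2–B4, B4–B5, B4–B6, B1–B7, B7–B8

A tree decomposition must satisfy three properties: every vertex lies in some bag; for every edge, both endpoints lie together in some bag; and for every vertex, the bags containing it form a connected subtree. Here edge (6,7) lies in no bag, so the decomposition is invalid.

No — edge (6,7) lies in no bag.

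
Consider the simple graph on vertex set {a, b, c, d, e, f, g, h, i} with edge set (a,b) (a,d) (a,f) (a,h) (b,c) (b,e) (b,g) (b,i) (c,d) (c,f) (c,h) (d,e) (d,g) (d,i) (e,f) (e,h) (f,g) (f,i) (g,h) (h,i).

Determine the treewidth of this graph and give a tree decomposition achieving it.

Treewidth 4.
One optimal decomposition is:
Bags: B1 = {a, b, d, f, h}  B2 = {b, d, e, f, h}  B3 = {b, d, f, h, i}  B4 = {b, d, f, g, h}  B5 = {b, c, d, f, h}
Tree: B1–B2, B2–B3, B3–B4, B4–B5

Each bag holds 5 vertices, so the decomposition has width 4, which upper-bounds the treewidth. For the lower bound: the 5 vertex sets {a,f}, {d,e}, {h,i}, {b}, {g} are disjoint, each induces a connected subgraph, and every pair is joined by at least one edge of G. Contracting each set to a single vertex therefore yields K_{5} as a minor, and since treewidth is minor-monotone, tw(G) ≥ tw(K_{5}) = 4. Hence tw(G) = 4 exactly.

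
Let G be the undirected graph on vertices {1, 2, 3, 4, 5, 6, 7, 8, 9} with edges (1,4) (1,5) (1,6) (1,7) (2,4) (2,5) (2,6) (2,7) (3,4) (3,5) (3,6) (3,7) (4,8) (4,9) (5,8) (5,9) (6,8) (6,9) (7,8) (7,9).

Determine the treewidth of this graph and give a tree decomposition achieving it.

Treewidth 4.
One optimal decomposition is:
Bags: B1 = {3, 4, 5, 6, 7}  B2 = {2, 4, 5, 6, 7}  B3 = {4, 5, 6, 7, 9}  B4 = {4, 5, 6, 7, 8}  B5 = {1, 4, 5, 6, 7}
Tree: B1–B2, B2–B3, B3–B4, B4–B5

Each bag holds 5 vertices, so the decomposition has width 4, which upper-bounds the treewidth. For the lower bound: the 5 vertex sets {3,7}, {2,6}, {4,9}, {5}, {8} are disjoint, each induces a connected subgraph, and every pair is joined by at least one edge of G. Contracting each set to a single vertex therefore yields K_{5} as a minor, and since treewidth is minor-monotone, tw(G) ≥ tw(K_{5}) = 4. Therefore the treewidth is 4.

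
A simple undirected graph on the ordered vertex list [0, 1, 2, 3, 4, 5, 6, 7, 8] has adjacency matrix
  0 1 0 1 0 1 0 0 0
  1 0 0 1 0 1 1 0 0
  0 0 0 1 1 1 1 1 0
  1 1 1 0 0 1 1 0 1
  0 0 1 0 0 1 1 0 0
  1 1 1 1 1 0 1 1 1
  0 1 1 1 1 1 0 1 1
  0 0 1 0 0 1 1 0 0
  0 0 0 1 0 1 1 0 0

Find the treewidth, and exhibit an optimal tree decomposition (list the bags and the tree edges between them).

The largest bag has 4 vertices, giving width 3; this decomposition certifies tw(G) ≤ 3. On the other hand G contains the 4-clique {0, 1, 3, 5}. A clique must lie in a single bag of any decomposition, so no decomposition can have width below 3. Hence tw(G) = 3 exactly.

Treewidth 3.
One optimal decomposition is:
Bags: B1 = {2, 4, 5, 6}  B2 = {2, 5, 6, 7}  B3 = {2, 3, 5, 6}  B4 = {1, 3, 5, 6}  B5 = {0, 1, 3, 5}  B6 = {3, 5, 6, 8}
Tree: B1–B2, B1–B3, B3–B4, B4–B5, B3–B6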